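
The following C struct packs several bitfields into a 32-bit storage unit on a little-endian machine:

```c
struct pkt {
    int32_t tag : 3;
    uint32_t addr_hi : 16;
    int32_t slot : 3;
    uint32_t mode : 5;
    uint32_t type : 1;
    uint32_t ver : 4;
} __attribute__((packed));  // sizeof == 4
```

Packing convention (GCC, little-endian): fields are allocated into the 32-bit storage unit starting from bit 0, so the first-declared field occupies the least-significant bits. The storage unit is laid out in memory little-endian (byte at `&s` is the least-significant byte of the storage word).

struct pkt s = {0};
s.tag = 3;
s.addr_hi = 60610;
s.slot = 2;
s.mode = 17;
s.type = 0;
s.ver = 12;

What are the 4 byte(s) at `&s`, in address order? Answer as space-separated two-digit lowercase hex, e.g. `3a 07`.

13 66 57 c4

[0+:3] tag=3 & 0x7 = 0x3; word=0x00000003
[3+:16] addr_hi=60610 & 0xffff = 0xecc2; word=0x00076613
[19+:3] slot=2 & 0x7 = 0x2; word=0x00176613
[22+:5] mode=17 & 0x1f = 0x11; word=0x04576613
[27+:1] type=0 & 0x1 = 0x0; word=0x04576613
[28+:4] ver=12 & 0xf = 0xc; word=0xc4576613
word = 0xc4576613 → little-endian bytes:
  [0]=0x13  [1]=0x66  [2]=0x57  [3]=0xc4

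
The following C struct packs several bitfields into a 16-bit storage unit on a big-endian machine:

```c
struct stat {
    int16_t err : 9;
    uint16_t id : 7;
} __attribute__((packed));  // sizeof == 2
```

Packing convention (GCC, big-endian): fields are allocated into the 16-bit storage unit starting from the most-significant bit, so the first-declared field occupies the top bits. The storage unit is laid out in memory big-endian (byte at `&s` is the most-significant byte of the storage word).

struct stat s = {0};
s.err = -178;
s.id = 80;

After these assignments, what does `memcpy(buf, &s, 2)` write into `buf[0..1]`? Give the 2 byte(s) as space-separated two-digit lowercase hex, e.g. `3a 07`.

err:9 = -178 → 0x14e << 7 → word 0xa700
id:7 = 80 → 0x50 << 0 → word 0xa750
word = 0xa750 → big-endian bytes:
  [0]=0xa7  [1]=0x50

a7 50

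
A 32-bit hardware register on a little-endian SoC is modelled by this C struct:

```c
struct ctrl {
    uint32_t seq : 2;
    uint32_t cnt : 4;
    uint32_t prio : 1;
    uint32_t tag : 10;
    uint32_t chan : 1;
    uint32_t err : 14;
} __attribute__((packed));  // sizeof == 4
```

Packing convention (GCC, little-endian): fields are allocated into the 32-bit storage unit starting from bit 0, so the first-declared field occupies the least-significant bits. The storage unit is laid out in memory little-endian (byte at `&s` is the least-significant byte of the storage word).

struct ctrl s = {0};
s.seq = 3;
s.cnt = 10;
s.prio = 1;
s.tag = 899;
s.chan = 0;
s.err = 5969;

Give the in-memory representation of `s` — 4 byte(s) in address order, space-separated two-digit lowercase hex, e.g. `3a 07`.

eb c1 45 5d

[0+:2] seq=3 & 0x3 = 0x3; word=0x00000003
[2+:4] cnt=10 & 0xf = 0xa; word=0x0000002b
[6+:1] prio=1 & 0x1 = 0x1; word=0x0000006b
[7+:10] tag=899 & 0x3ff = 0x383; word=0x0001c1eb
[17+:1] chan=0 & 0x1 = 0x0; word=0x0001c1eb
[18+:14] err=5969 & 0x3fff = 0x1751; word=0x5d45c1eb
word = 0x5d45c1eb → little-endian bytes:
  [0]=0xeb  [1]=0xc1  [2]=0x45  [3]=0x5d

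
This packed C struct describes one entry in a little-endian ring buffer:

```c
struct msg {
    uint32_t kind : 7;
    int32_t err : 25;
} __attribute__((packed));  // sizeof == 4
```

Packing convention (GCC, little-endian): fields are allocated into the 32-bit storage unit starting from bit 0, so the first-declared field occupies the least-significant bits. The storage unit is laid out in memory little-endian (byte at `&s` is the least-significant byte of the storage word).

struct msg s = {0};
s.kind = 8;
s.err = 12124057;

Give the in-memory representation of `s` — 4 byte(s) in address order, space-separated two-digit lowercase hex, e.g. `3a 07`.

88 cc 7f 5c

[0+:7] kind=8 & 0x7f = 0x8; word=0x00000008
[7+:25] err=12124057 & 0x1ffffff = 0xb8ff99; word=0x5c7fcc88
word = 0x5c7fcc88 → little-endian bytes:
  [0]=0x88  [1]=0xcc  [2]=0x7f  [3]=0x5c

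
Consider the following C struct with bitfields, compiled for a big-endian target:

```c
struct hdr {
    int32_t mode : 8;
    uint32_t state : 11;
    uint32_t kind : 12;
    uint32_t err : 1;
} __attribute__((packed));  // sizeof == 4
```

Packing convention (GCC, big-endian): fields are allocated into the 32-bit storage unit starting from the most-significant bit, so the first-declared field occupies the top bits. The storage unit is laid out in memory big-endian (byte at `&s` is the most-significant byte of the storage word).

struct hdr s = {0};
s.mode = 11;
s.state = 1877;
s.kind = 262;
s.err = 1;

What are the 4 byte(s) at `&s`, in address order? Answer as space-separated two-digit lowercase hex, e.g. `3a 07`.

0b ea a2 0d

mode (8b) val=11 bits=0xb at bit 24: 0x0b000000
state (11b) val=1877 bits=0x755 at bit 13: 0x0beaa000
kind (12b) val=262 bits=0x106 at bit 1: 0x0beaa20c
err (1b) val=1 bits=0x1 at bit 0: 0x0beaa20d
word = 0x0beaa20d → big-endian bytes:
  [0]=0x0b  [1]=0xea  [2]=0xa2  [3]=0x0d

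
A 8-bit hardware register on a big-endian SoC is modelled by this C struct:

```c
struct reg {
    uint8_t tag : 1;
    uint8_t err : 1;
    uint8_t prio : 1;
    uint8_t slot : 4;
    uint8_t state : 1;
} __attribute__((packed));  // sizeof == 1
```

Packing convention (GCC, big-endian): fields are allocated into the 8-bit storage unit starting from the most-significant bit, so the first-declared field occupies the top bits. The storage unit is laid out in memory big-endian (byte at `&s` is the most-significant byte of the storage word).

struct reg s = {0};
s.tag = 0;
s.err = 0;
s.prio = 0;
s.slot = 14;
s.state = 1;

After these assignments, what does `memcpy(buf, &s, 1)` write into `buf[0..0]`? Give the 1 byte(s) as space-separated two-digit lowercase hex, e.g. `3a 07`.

tag:1 = 0 → 0x0 << 7 → word 0x00
err:1 = 0 → 0x0 << 6 → word 0x00
prio:1 = 0 → 0x0 << 5 → word 0x00
slot:4 = 14 → 0xe << 1 → word 0x1c
state:1 = 1 → 0x1 << 0 → word 0x1d
word = 0x1d → big-endian bytes:
  [0]=0x1d

1d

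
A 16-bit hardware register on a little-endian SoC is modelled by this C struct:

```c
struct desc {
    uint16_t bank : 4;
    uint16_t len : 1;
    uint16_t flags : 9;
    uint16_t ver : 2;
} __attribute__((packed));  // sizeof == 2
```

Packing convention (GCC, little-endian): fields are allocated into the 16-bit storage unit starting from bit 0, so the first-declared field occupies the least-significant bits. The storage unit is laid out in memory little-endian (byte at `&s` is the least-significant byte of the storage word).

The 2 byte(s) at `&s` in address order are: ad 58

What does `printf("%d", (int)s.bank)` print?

[0]=0xad [1]=0x58 (little-endian) → word 0x58ad
bank [0+:4] = (word>>0) & 0xf = 13  ←
len [4+:1] = (word>>4) & 0x1 = 0
flags [5+:9] = (word>>5) & 0x1ff = 197
ver [14+:2] = (word>>14) & 0x3 = 1

13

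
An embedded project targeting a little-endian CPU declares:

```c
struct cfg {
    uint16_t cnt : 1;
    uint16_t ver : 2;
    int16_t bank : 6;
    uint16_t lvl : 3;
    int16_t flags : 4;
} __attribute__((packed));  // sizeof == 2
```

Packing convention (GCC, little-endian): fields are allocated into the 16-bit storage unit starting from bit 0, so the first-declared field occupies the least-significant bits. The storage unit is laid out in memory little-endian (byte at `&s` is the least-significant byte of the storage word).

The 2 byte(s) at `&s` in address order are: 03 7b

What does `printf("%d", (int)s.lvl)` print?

[0]=0x03 [1]=0x7b (little-endian) → word 0x7b03
cnt:1 @ bit 0 → (0x7b03>>0)&0x1 = 0x1
ver:2 @ bit 1 → (0x7b03>>1)&0x3 = 0x1
bank:6 @ bit 3 → (0x7b03>>3)&0x3f = 0x20
lvl:3 @ bit 9 → (0x7b03>>9)&0x7 = 0x5  ←
flags:4 @ bit 12 → (0x7b03>>12)&0xf = 0x7

5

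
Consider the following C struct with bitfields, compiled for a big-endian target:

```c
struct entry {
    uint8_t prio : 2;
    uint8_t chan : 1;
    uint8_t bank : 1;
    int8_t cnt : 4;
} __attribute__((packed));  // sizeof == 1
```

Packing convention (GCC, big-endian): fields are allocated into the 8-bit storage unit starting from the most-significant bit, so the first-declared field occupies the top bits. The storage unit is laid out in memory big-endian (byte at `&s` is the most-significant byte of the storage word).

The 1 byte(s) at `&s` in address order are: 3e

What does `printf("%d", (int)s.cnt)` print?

-2

[0]=0x3e (big-endian) → word 0x3e
prio [6+:2] = (word>>6) & 0x3 = 0
chan [5+:1] = (word>>5) & 0x1 = 1
bank [4+:1] = (word>>4) & 0x1 = 1
cnt [0+:4] = (word>>0) & 0xf = 14  ←
cnt signed 4b, MSB=1: 14 - 16 = -2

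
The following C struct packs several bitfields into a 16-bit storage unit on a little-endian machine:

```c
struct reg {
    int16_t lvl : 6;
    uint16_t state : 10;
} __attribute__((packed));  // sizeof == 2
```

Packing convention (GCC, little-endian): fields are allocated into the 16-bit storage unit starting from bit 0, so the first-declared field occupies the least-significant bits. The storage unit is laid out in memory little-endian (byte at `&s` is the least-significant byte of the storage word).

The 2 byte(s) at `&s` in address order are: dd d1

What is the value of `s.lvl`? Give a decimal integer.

29

[0]=0xdd [1]=0xd1 (little-endian) → word 0xd1dd
lvl [0+:6] = (word>>0) & 0x3f = 29  ←
state [6+:10] = (word>>6) & 0x3ff = 839
lvl signed 6b, MSB=0: value = 29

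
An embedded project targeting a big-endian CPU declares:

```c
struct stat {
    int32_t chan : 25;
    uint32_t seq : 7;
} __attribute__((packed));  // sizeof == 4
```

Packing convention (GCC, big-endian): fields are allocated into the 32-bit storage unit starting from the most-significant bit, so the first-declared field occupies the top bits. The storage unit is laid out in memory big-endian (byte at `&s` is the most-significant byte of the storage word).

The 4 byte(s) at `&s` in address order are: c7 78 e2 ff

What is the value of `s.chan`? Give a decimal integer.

[0]=0xc7 [1]=0x78 [2]=0xe2 [3]=0xff (big-endian) → word 0xc778e2ff
chan [7+:25] = (word>>7) & 0x1ffffff = 26145221  ←
seq [0+:7] = (word>>0) & 0x7f = 127
chan signed 25b, MSB=1: 26145221 - 33554432 = -7409211

-7409211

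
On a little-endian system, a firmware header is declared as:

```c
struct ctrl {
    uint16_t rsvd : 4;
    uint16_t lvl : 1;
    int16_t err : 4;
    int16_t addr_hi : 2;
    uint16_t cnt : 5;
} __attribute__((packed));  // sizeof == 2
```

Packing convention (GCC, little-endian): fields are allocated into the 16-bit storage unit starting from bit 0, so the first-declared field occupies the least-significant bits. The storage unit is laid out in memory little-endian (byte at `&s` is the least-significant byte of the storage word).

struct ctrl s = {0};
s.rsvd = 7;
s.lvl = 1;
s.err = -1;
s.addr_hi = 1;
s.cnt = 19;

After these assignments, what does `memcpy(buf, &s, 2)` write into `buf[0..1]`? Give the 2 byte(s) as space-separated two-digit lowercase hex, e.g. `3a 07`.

f7 9b

rsvd (4b) val=7 bits=0x7 at bit 0: 0x0007
lvl (1b) val=1 bits=0x1 at bit 4: 0x0017
err (4b) val=-1 bits=0xf at bit 5: 0x01f7
addr_hi (2b) val=1 bits=0x1 at bit 9: 0x03f7
cnt (5b) val=19 bits=0x13 at bit 11: 0x9bf7
word = 0x9bf7 → little-endian bytes:
  [0]=0xf7  [1]=0x9b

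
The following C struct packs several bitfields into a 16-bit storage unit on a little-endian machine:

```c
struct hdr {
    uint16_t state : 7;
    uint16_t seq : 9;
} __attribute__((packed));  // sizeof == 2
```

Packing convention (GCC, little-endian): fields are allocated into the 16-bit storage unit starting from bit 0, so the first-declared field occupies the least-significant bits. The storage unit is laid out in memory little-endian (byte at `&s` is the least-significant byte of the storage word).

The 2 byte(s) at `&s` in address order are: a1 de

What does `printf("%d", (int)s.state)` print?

33

[0]=0xa1 [1]=0xde (little-endian) → word 0xdea1
state [0+:7] = (word>>0) & 0x7f = 33  ←
seq [7+:9] = (word>>7) & 0x1ff = 445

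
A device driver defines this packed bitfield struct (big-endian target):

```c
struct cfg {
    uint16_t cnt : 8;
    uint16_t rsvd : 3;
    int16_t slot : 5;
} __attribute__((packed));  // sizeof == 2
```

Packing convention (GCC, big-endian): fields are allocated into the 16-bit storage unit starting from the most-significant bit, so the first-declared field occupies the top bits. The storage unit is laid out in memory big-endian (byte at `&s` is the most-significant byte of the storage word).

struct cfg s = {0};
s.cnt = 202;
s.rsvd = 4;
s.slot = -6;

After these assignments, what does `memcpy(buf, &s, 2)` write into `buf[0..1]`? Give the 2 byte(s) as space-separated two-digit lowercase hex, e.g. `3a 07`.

ca 9a

[8+:8] cnt=202 & 0xff = 0xca; word=0xca00
[5+:3] rsvd=4 & 0x7 = 0x4; word=0xca80
[0+:5] slot=-6 & 0x1f = 0x1a; word=0xca9a
word = 0xca9a → big-endian bytes:
  [0]=0xca  [1]=0x9a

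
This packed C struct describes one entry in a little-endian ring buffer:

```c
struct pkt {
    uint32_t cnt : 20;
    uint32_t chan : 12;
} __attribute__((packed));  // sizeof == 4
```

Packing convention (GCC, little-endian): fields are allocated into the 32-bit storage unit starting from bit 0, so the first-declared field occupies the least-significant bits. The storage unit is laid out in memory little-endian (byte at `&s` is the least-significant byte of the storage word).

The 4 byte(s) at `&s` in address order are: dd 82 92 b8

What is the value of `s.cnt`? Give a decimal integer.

164573

[0]=0xdd [1]=0x82 [2]=0x92 [3]=0xb8 (little-endian) → word 0xb89282dd
cnt:20 @ bit 0 → (0xb89282dd>>0)&0xfffff = 0x282dd  ←
chan:12 @ bit 20 → (0xb89282dd>>20)&0xfff = 0xb89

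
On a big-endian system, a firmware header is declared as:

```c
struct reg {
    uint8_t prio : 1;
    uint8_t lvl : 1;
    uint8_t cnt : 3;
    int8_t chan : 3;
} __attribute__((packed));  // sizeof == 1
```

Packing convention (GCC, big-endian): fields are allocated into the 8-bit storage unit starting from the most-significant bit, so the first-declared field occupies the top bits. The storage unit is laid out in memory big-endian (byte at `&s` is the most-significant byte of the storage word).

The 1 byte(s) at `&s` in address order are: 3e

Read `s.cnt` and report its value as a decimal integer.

[0]=0x3e (big-endian) → word 0x3e
prio:1 @ bit 7 → (0x3e>>7)&0x1 = 0x0
lvl:1 @ bit 6 → (0x3e>>6)&0x1 = 0x0
cnt:3 @ bit 3 → (0x3e>>3)&0x7 = 0x7  ←
chan:3 @ bit 0 → (0x3e>>0)&0x7 = 0x6

7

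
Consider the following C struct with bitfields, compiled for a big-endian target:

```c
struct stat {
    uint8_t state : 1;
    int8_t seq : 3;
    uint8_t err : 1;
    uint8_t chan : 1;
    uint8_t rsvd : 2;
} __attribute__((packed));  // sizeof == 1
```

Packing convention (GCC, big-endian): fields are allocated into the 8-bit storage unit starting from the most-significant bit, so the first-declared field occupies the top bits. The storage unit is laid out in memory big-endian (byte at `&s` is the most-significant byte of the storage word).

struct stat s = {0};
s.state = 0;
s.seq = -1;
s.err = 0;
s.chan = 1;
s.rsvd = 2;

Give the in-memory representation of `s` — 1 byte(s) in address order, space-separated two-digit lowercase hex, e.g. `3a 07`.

76

state:1 = 0 → 0x0 << 7 → word 0x00
seq:3 = -1 → 0x7 << 4 → word 0x70
err:1 = 0 → 0x0 << 3 → word 0x70
chan:1 = 1 → 0x1 << 2 → word 0x74
rsvd:2 = 2 → 0x2 << 0 → word 0x76
word = 0x76 → big-endian bytes:
  [0]=0x76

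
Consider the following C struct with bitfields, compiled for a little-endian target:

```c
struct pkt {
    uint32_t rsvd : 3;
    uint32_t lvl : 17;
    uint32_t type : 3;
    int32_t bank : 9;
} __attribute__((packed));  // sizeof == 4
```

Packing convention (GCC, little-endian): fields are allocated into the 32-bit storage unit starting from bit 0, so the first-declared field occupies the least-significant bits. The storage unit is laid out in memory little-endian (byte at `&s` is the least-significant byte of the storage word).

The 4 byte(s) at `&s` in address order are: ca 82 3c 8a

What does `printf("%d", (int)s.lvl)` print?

102489

[0]=0xca [1]=0x82 [2]=0x3c [3]=0x8a (little-endian) → word 0x8a3c82ca
rsvd [0+:3] = (word>>0) & 0x7 = 2
lvl [3+:17] = (word>>3) & 0x1ffff = 102489  ←
type [20+:3] = (word>>20) & 0x7 = 3
bank [23+:9] = (word>>23) & 0x1ff = 276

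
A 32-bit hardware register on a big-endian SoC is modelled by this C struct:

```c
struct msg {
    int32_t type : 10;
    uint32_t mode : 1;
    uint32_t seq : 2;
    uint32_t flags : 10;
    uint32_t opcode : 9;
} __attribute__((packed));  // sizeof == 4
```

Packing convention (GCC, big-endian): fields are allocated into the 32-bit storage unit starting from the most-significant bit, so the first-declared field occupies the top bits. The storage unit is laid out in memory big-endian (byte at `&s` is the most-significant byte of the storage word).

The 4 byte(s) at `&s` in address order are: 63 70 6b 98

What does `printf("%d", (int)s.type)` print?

397

[0]=0x63 [1]=0x70 [2]=0x6b [3]=0x98 (big-endian) → word 0x63706b98
type [22+:10] = (word>>22) & 0x3ff = 397  ←
mode [21+:1] = (word>>21) & 0x1 = 1
seq [19+:2] = (word>>19) & 0x3 = 2
flags [9+:10] = (word>>9) & 0x3ff = 53
opcode [0+:9] = (word>>0) & 0x1ff = 408
type signed 10b, MSB=0: value = 397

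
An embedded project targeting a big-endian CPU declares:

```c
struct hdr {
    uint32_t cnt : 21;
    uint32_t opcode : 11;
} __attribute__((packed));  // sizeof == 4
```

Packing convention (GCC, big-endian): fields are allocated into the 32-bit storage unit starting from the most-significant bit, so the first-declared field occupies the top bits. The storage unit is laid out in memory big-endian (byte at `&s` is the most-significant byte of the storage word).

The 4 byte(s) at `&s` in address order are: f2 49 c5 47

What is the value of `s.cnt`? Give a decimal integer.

1984824

[0]=0xf2 [1]=0x49 [2]=0xc5 [3]=0x47 (big-endian) → word 0xf249c547
cnt [11+:21] = (word>>11) & 0x1fffff = 1984824  ←
opcode [0+:11] = (word>>0) & 0x7ff = 1351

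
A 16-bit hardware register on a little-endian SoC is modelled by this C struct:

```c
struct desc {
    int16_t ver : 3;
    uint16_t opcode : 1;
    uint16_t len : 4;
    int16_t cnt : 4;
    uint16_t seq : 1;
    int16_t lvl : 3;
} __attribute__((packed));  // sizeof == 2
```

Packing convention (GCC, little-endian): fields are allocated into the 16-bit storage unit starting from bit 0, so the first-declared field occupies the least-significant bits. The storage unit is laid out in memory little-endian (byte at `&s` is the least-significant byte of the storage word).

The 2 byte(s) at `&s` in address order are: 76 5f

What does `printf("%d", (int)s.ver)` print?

[0]=0x76 [1]=0x5f (little-endian) → word 0x5f76
ver [0+:3] = (word>>0) & 0x7 = 6  ←
opcode [3+:1] = (word>>3) & 0x1 = 0
len [4+:4] = (word>>4) & 0xf = 7
cnt [8+:4] = (word>>8) & 0xf = 15
seq [12+:1] = (word>>12) & 0x1 = 1
lvl [13+:3] = (word>>13) & 0x7 = 2
ver signed 3b, MSB=1: 6 - 8 = -2

-2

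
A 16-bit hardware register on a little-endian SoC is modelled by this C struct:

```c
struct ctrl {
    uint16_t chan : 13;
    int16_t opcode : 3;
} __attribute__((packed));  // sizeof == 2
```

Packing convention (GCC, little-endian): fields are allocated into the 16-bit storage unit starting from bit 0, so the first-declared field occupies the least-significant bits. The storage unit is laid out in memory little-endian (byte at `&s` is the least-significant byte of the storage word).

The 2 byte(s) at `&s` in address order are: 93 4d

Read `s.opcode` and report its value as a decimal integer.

2

[0]=0x93 [1]=0x4d (little-endian) → word 0x4d93
chan:13 @ bit 0 → (0x4d93>>0)&0x1fff = 0xd93
opcode:3 @ bit 13 → (0x4d93>>13)&0x7 = 0x2  ←
opcode signed 3b, MSB=0: value = 2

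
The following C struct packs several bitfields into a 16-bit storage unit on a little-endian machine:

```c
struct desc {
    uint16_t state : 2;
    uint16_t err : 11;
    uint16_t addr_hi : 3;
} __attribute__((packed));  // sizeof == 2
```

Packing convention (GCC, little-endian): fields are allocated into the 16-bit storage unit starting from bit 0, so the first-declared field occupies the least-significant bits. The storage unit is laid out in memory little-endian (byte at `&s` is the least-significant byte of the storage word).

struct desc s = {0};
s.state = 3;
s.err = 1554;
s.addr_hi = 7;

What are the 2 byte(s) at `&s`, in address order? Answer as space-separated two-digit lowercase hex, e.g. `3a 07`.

4b f8

state:2 = 3 → 0x3 << 0 → word 0x0003
err:11 = 1554 → 0x612 << 2 → word 0x184b
addr_hi:3 = 7 → 0x7 << 13 → word 0xf84b
word = 0xf84b → little-endian bytes:
  [0]=0x4b  [1]=0xf8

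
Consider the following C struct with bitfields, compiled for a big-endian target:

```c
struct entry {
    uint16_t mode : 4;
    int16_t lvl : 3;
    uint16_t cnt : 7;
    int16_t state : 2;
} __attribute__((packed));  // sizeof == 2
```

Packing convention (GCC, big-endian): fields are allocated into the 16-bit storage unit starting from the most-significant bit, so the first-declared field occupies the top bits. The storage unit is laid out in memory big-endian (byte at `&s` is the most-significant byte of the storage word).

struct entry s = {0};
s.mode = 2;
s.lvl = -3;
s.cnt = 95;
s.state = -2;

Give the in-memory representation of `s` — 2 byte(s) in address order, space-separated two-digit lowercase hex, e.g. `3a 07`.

[12+:4] mode=2 & 0xf = 0x2; word=0x2000
[9+:3] lvl=-3 & 0x7 = 0x5; word=0x2a00
[2+:7] cnt=95 & 0x7f = 0x5f; word=0x2b7c
[0+:2] state=-2 & 0x3 = 0x2; word=0x2b7e
word = 0x2b7e → big-endian bytes:
  [0]=0x2b  [1]=0x7e

2b 7e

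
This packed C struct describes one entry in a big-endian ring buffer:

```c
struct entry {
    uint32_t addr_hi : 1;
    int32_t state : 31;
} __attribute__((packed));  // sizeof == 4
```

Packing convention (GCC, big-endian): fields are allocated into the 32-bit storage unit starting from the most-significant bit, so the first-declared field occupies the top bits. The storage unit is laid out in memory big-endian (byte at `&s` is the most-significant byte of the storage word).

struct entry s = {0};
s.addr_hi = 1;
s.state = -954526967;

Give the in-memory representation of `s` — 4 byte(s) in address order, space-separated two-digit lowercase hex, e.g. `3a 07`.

c7 1b 13 09

addr_hi (1b) val=1 bits=0x1 at bit 31: 0x80000000
state (31b) val=-954526967 bits=0x471b1309 at bit 0: 0xc71b1309
word = 0xc71b1309 → big-endian bytes:
  [0]=0xc7  [1]=0x1b  [2]=0x13  [3]=0x09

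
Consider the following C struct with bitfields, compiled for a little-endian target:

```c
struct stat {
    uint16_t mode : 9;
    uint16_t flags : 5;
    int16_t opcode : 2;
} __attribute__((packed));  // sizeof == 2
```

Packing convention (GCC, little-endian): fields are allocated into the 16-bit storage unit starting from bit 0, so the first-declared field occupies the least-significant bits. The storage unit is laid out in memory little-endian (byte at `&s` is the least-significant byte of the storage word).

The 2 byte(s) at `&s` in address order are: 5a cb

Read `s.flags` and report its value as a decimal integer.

5

[0]=0x5a [1]=0xcb (little-endian) → word 0xcb5a
mode [0+:9] = (word>>0) & 0x1ff = 346
flags [9+:5] = (word>>9) & 0x1f = 5  ←
opcode [14+:2] = (word>>14) & 0x3 = 3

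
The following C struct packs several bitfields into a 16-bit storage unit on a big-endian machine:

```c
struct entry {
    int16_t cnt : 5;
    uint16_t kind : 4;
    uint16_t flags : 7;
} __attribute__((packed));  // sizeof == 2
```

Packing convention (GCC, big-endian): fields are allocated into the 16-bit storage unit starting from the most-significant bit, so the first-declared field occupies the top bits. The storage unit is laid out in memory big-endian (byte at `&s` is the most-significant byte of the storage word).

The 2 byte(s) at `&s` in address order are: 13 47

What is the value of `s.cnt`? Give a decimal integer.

2

[0]=0x13 [1]=0x47 (big-endian) → word 0x1347
cnt:5 @ bit 11 → (0x1347>>11)&0x1f = 0x2  ←
kind:4 @ bit 7 → (0x1347>>7)&0xf = 0x6
flags:7 @ bit 0 → (0x1347>>0)&0x7f = 0x47
cnt signed 5b, MSB=0: value = 2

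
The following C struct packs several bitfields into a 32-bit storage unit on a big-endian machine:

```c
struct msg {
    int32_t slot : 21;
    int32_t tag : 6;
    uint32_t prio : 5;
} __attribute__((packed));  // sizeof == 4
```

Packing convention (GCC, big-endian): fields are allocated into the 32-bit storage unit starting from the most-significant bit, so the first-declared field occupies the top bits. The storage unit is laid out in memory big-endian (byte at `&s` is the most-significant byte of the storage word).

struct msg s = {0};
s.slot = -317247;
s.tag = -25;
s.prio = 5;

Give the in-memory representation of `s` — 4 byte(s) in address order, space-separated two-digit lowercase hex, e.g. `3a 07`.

d9 46 0c e5

slot (21b) val=-317247 bits=0x1b28c1 at bit 11: 0xd9460800
tag (6b) val=-25 bits=0x27 at bit 5: 0xd9460ce0
prio (5b) val=5 bits=0x5 at bit 0: 0xd9460ce5
word = 0xd9460ce5 → big-endian bytes:
  [0]=0xd9  [1]=0x46  [2]=0x0c  [3]=0xe5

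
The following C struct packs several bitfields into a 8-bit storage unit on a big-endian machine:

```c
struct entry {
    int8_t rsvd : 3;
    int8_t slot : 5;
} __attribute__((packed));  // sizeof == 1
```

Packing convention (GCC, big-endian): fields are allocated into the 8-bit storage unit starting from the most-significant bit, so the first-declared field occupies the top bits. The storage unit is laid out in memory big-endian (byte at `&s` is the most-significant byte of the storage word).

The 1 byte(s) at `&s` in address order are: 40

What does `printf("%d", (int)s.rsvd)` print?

[0]=0x40 (big-endian) → word 0x40
rsvd:3 @ bit 5 → (0x40>>5)&0x7 = 0x2  ←
slot:5 @ bit 0 → (0x40>>0)&0x1f = 0x0
rsvd signed 3b, MSB=0: value = 2

2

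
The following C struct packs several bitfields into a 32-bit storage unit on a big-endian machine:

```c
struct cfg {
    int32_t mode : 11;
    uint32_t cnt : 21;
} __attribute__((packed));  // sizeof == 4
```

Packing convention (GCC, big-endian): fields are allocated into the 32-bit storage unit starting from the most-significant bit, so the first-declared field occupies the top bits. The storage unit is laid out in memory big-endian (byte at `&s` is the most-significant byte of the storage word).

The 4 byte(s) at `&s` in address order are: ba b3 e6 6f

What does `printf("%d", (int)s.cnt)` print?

[0]=0xba [1]=0xb3 [2]=0xe6 [3]=0x6f (big-endian) → word 0xbab3e66f
mode [21+:11] = (word>>21) & 0x7ff = 1493
cnt [0+:21] = (word>>0) & 0x1fffff = 1304175  ←

1304175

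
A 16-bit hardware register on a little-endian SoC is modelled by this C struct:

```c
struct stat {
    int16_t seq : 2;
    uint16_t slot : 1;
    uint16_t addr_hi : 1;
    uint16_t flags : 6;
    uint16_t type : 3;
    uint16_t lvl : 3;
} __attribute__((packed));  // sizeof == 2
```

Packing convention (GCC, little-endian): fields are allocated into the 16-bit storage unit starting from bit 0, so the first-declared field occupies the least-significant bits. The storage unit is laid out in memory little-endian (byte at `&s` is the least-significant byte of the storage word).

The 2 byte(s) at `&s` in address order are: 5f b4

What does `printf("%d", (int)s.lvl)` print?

5

[0]=0x5f [1]=0xb4 (little-endian) → word 0xb45f
seq:2 @ bit 0 → (0xb45f>>0)&0x3 = 0x3
slot:1 @ bit 2 → (0xb45f>>2)&0x1 = 0x1
addr_hi:1 @ bit 3 → (0xb45f>>3)&0x1 = 0x1
flags:6 @ bit 4 → (0xb45f>>4)&0x3f = 0x5
type:3 @ bit 10 → (0xb45f>>10)&0x7 = 0x5
lvl:3 @ bit 13 → (0xb45f>>13)&0x7 = 0x5  ←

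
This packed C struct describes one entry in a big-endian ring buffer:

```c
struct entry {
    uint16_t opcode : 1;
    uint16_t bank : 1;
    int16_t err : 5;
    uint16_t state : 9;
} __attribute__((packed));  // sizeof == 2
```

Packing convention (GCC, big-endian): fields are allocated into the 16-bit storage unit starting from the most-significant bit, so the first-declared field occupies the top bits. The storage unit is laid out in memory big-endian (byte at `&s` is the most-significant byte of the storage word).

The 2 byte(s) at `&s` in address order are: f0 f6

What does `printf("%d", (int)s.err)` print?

[0]=0xf0 [1]=0xf6 (big-endian) → word 0xf0f6
opcode [15+:1] = (word>>15) & 0x1 = 1
bank [14+:1] = (word>>14) & 0x1 = 1
err [9+:5] = (word>>9) & 0x1f = 24  ←
state [0+:9] = (word>>0) & 0x1ff = 246
err signed 5b, MSB=1: 24 - 32 = -8

-8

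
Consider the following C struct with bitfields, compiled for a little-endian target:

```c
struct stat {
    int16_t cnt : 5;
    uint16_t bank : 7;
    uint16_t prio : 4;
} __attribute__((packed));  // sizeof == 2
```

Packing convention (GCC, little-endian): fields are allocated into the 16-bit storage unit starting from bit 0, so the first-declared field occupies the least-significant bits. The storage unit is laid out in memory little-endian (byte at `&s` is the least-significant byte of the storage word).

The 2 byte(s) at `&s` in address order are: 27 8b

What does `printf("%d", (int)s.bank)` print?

[0]=0x27 [1]=0x8b (little-endian) → word 0x8b27
cnt:5 @ bit 0 → (0x8b27>>0)&0x1f = 0x7
bank:7 @ bit 5 → (0x8b27>>5)&0x7f = 0x59  ←
prio:4 @ bit 12 → (0x8b27>>12)&0xf = 0x8

89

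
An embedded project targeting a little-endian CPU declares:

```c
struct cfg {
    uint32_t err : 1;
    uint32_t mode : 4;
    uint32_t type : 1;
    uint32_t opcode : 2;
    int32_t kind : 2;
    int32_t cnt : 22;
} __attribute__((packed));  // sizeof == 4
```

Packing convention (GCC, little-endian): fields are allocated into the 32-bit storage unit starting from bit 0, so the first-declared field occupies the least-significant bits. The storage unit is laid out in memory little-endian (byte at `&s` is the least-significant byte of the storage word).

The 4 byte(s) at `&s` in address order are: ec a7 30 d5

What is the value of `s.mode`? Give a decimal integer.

[0]=0xec [1]=0xa7 [2]=0x30 [3]=0xd5 (little-endian) → word 0xd530a7ec
err:1 @ bit 0 → (0xd530a7ec>>0)&0x1 = 0x0
mode:4 @ bit 1 → (0xd530a7ec>>1)&0xf = 0x6  ←
type:1 @ bit 5 → (0xd530a7ec>>5)&0x1 = 0x1
opcode:2 @ bit 6 → (0xd530a7ec>>6)&0x3 = 0x3
kind:2 @ bit 8 → (0xd530a7ec>>8)&0x3 = 0x3
cnt:22 @ bit 10 → (0xd530a7ec>>10)&0x3fffff = 0x354c29

6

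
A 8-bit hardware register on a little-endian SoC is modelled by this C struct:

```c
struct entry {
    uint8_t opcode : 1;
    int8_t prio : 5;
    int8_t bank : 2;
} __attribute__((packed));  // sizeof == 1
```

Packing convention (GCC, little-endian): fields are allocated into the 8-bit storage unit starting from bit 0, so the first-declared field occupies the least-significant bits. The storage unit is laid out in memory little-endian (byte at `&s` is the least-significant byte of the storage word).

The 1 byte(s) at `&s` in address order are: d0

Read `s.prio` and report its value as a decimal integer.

[0]=0xd0 (little-endian) → word 0xd0
opcode:1 @ bit 0 → (0xd0>>0)&0x1 = 0x0
prio:5 @ bit 1 → (0xd0>>1)&0x1f = 0x8  ←
bank:2 @ bit 6 → (0xd0>>6)&0x3 = 0x3
prio signed 5b, MSB=0: value = 8

8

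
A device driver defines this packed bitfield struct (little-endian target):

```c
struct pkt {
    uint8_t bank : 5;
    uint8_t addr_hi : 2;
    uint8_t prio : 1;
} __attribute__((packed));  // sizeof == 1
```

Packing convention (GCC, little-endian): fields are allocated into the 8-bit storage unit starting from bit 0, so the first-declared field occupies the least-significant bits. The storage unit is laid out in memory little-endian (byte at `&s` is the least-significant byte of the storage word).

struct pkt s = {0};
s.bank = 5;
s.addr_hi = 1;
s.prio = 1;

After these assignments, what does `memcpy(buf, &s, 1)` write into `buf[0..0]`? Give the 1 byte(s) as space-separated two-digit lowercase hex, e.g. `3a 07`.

a5

bank:5 = 5 → 0x5 << 0 → word 0x05
addr_hi:2 = 1 → 0x1 << 5 → word 0x25
prio:1 = 1 → 0x1 << 7 → word 0xa5
word = 0xa5 → little-endian bytes:
  [0]=0xa5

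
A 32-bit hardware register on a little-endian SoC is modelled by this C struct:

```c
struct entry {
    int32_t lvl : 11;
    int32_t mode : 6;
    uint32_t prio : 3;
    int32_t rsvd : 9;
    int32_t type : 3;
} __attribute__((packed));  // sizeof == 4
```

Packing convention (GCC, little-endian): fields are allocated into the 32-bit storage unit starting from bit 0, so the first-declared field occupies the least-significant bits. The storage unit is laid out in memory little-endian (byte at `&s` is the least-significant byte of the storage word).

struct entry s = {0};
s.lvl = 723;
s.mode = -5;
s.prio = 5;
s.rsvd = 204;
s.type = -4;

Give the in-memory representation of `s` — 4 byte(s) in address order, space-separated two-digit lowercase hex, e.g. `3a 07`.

[0+:11] lvl=723 & 0x7ff = 0x2d3; word=0x000002d3
[11+:6] mode=-5 & 0x3f = 0x3b; word=0x0001dad3
[17+:3] prio=5 & 0x7 = 0x5; word=0x000bdad3
[20+:9] rsvd=204 & 0x1ff = 0xcc; word=0x0ccbdad3
[29+:3] type=-4 & 0x7 = 0x4; word=0x8ccbdad3
word = 0x8ccbdad3 → little-endian bytes:
  [0]=0xd3  [1]=0xda  [2]=0xcb  [3]=0x8c

d3 da cb 8c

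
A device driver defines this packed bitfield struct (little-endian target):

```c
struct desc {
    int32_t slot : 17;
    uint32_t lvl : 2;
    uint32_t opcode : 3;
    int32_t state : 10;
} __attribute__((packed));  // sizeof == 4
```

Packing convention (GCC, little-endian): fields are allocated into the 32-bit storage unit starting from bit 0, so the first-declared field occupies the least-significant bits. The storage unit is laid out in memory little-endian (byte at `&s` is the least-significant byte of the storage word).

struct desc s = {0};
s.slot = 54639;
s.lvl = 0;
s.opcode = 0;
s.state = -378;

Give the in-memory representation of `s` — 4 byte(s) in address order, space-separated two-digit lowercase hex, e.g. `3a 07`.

6f d5 80 a1

[0+:17] slot=54639 & 0x1ffff = 0xd56f; word=0x0000d56f
[17+:2] lvl=0 & 0x3 = 0x0; word=0x0000d56f
[19+:3] opcode=0 & 0x7 = 0x0; word=0x0000d56f
[22+:10] state=-378 & 0x3ff = 0x286; word=0xa180d56f
word = 0xa180d56f → little-endian bytes:
  [0]=0x6f  [1]=0xd5  [2]=0x80  [3]=0xa1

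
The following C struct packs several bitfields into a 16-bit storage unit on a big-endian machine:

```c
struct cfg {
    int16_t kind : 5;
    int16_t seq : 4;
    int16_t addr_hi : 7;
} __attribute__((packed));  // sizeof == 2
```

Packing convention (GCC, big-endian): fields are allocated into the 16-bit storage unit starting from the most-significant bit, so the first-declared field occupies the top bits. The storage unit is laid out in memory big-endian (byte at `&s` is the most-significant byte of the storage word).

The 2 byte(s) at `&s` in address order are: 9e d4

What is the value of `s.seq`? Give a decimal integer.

-3

[0]=0x9e [1]=0xd4 (big-endian) → word 0x9ed4
kind [11+:5] = (word>>11) & 0x1f = 19
seq [7+:4] = (word>>7) & 0xf = 13  ←
addr_hi [0+:7] = (word>>0) & 0x7f = 84
seq signed 4b, MSB=1: 13 - 16 = -3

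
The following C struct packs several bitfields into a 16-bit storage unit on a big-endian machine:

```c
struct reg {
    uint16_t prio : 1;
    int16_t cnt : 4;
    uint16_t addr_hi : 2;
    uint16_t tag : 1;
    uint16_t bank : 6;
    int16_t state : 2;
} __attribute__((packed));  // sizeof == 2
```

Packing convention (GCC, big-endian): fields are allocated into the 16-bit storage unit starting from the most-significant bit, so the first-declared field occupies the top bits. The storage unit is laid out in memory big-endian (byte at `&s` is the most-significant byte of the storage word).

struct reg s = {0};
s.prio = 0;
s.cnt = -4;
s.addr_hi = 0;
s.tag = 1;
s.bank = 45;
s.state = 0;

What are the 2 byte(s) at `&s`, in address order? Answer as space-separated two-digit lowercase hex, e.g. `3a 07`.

[15+:1] prio=0 & 0x1 = 0x0; word=0x0000
[11+:4] cnt=-4 & 0xf = 0xc; word=0x6000
[9+:2] addr_hi=0 & 0x3 = 0x0; word=0x6000
[8+:1] tag=1 & 0x1 = 0x1; word=0x6100
[2+:6] bank=45 & 0x3f = 0x2d; word=0x61b4
[0+:2] state=0 & 0x3 = 0x0; word=0x61b4
word = 0x61b4 → big-endian bytes:
  [0]=0x61  [1]=0xb4

61 b4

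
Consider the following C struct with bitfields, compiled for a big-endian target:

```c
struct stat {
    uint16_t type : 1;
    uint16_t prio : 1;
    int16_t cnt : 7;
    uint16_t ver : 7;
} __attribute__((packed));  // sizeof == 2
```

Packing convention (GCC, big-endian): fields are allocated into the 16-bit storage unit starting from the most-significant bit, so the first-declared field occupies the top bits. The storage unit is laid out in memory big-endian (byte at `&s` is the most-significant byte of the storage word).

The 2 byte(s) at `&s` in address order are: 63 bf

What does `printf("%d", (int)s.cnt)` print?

[0]=0x63 [1]=0xbf (big-endian) → word 0x63bf
type:1 @ bit 15 → (0x63bf>>15)&0x1 = 0x0
prio:1 @ bit 14 → (0x63bf>>14)&0x1 = 0x1
cnt:7 @ bit 7 → (0x63bf>>7)&0x7f = 0x47  ←
ver:7 @ bit 0 → (0x63bf>>0)&0x7f = 0x3f
cnt signed 7b, MSB=1: 71 - 128 = -57

-57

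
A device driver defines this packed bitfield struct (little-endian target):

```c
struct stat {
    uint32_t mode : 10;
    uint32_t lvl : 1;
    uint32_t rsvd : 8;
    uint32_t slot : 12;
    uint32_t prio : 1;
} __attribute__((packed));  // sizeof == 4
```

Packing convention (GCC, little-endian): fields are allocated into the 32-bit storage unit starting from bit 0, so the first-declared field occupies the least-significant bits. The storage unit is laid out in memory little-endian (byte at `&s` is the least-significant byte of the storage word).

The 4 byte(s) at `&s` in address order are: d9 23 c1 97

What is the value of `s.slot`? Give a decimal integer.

[0]=0xd9 [1]=0x23 [2]=0xc1 [3]=0x97 (little-endian) → word 0x97c123d9
mode [0+:10] = (word>>0) & 0x3ff = 985
lvl [10+:1] = (word>>10) & 0x1 = 0
rsvd [11+:8] = (word>>11) & 0xff = 36
slot [19+:12] = (word>>19) & 0xfff = 760  ←
prio [31+:1] = (word>>31) & 0x1 = 1

760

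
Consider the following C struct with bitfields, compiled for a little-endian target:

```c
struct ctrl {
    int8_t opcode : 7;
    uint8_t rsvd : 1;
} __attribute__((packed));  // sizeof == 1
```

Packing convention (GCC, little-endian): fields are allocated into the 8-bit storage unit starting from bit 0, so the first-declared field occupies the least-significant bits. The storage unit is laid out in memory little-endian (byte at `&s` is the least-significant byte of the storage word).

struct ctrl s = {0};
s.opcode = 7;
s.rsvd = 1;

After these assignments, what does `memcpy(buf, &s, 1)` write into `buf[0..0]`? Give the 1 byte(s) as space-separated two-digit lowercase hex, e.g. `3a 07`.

87

opcode:7 = 7 → 0x7 << 0 → word 0x07
rsvd:1 = 1 → 0x1 << 7 → word 0x87
word = 0x87 → little-endian bytes:
  [0]=0x87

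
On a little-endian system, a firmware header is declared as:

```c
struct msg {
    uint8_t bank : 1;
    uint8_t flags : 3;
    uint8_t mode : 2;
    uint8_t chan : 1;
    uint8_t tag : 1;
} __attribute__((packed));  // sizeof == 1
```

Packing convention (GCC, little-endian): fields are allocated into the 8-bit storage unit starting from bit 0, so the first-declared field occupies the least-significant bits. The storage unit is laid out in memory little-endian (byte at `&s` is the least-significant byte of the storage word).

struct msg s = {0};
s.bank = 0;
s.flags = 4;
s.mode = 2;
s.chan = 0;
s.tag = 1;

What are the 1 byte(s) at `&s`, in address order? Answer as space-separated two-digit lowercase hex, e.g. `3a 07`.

a8

[0+:1] bank=0 & 0x1 = 0x0; word=0x00
[1+:3] flags=4 & 0x7 = 0x4; word=0x08
[4+:2] mode=2 & 0x3 = 0x2; word=0x28
[6+:1] chan=0 & 0x1 = 0x0; word=0x28
[7+:1] tag=1 & 0x1 = 0x1; word=0xa8
word = 0xa8 → little-endian bytes:
  [0]=0xa8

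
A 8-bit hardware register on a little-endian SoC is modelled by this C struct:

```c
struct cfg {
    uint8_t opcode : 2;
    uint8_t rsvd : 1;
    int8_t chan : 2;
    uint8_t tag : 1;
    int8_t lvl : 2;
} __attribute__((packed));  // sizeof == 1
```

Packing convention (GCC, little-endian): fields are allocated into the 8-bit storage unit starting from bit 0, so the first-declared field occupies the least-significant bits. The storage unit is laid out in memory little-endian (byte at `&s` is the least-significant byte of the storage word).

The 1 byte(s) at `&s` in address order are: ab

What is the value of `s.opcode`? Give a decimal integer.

3

[0]=0xab (little-endian) → word 0xab
opcode:2 @ bit 0 → (0xab>>0)&0x3 = 0x3  ←
rsvd:1 @ bit 2 → (0xab>>2)&0x1 = 0x0
chan:2 @ bit 3 → (0xab>>3)&0x3 = 0x1
tag:1 @ bit 5 → (0xab>>5)&0x1 = 0x1
lvl:2 @ bit 6 → (0xab>>6)&0x3 = 0x2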